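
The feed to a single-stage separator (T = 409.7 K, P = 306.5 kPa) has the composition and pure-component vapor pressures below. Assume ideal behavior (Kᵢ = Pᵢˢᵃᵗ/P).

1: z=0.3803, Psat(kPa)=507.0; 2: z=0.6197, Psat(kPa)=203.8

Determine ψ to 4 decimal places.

ψ = 0.1877

Raoult's law: Kᵢ = Pᵢˢᵃᵗ/P = Pᵢˢᵃᵗ/306.5.
  K_1 = 507.0/306.5 = 1.654160, K_2 = 203.8/306.5 = 0.664927
Material balance + equilibrium reduce to Σ zᵢ(Kᵢ−1)/(1+ψ(Kᵢ−1)) = 0.
Feasibility: ΣzᵢKᵢ = 1.0411, Σzᵢ/Kᵢ = 1.1619 — both > 1, two phases present.
Iterate (Newton) starting at ψ = 0.48:
  ψ = 0.4800: g = -0.05811, g' = -0.1931 → ψ = 0.1790
  ψ = 0.1790: g = 0.00181, g' = -0.2092 → ψ = 0.1876
  ψ = 0.1876: g = 0.00000, g' = -0.2083 → ψ = 0.1877
Converged at ψ = 0.1877.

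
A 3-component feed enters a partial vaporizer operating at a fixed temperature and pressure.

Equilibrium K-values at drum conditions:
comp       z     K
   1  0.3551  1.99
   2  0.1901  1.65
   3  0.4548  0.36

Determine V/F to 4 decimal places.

Iterate (Newton) starting at V/F = 0.56:
  V/F = 0.5600: g = -0.13691, g' = -0.6397 → V/F = 0.3460
  V/F = 0.3460: g = -0.01112, g' = -0.5539 → V/F = 0.3259
Converged at V/F = 0.3259.

V/F = 0.3259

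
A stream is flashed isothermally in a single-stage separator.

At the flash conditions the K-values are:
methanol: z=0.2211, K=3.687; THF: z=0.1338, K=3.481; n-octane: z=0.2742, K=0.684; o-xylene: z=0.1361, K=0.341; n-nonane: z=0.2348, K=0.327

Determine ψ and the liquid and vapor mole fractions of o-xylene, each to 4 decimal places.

ψ = 0.4172, x_o-xylene = 0.1877, y_o-xylene = 0.0640

Iterate (Newton) starting at ψ = 0.5:
  ψ = 0.5000: g = -0.07316, g' = -0.8664 → ψ = 0.4156
  ψ = 0.4156: g = 0.00150, g' = -0.9093 → ψ = 0.4172
Converged at ψ = 0.4172.
Compositions from xᵢ = zᵢ/(1+ψ(Kᵢ−1)), yᵢ = Kᵢxᵢ:
  methanol: x = 0.1042, y = 0.3843
  THF: x = 0.0657, y = 0.2289
  n-octane: x = 0.3158, y = 0.2160
  o-xylene: x = 0.1877, y = 0.0640
  n-nonane: x = 0.3265, y = 0.1068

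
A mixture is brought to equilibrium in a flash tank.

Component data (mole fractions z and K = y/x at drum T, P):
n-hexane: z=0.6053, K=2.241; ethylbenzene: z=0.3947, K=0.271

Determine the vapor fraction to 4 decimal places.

ψ = 0.5123

Material balance + equilibrium reduce to Σ zᵢ(Kᵢ−1)/(1+ψ(Kᵢ−1)) = 0.
Feasibility: ΣzᵢKᵢ = 1.4634, Σzᵢ/Kᵢ = 1.7266 — both > 1, two phases present.
Newton–Raphson from ψ = 0.5:
  ψ = 0.5000: g = 0.01078, g' = -0.8744 → ψ = 0.5123
Converged at ψ = 0.5123.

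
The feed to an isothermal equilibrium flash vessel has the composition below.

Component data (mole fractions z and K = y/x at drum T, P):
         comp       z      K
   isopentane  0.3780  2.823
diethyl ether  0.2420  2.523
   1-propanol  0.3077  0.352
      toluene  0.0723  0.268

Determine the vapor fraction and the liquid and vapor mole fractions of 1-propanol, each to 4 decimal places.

ψ = 0.7079, x_1-propanol = 0.5685, y_1-propanol = 0.2001

Let ψ = V/F and solve Σ zᵢ(Kᵢ−1)/(1+ψ(Kᵢ−1)) = 0.
g(0) = ΣzᵢKᵢ − 1 = 0.8053 and g(1) = 1 − Σzᵢ/Kᵢ = -0.3737, so a root lies in (0, 1).
Newton iteration, ψ⁰ = 0.43:
  ψ = 0.4300: g = 0.25536, g' = -0.9305 → ψ = 0.7044
  ψ = 0.7044: g = 0.00338, g' = -0.9739 → ψ = 0.7079
Converged at ψ = 0.7079.
Compositions from xᵢ = zᵢ/(1+ψ(Kᵢ−1)), yᵢ = Kᵢxᵢ:
  isopentane: x = 0.1650, y = 0.4659
  diethyl ether: x = 0.1165, y = 0.2938
  1-propanol: x = 0.5685, y = 0.2001
  toluene: x = 0.1501, y = 0.0402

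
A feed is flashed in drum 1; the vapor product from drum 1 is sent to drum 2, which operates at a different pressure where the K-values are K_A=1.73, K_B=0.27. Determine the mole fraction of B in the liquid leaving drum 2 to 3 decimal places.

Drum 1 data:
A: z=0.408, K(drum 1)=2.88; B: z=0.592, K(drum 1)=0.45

x_B (drum 2) = 0.500

Drum 1:
Let ψ₁ = V/F and solve Σ zᵢ(Kᵢ−1)/(1+ψ₁(Kᵢ−1)) = 0.
Feasibility: ΣzᵢKᵢ = 1.441, Σzᵢ/Kᵢ = 1.457 — both > 1, two phases present.
Newton–Raphson from ψ₁ = 0.5:
  ψ₁ = 0.500: g = -0.0537, g' = -0.724 → ψ₁ = 0.426
  ψ₁ = 0.426: g = 0.0009, g' = -0.750 → ψ₁ = 0.427
Converged at ψ₁ = 0.427.
Drum-1 compositions:
  A: x = 0.226, y = 0.652
  B: x = 0.774, y = 0.348
Drum-2 feed = drum-1 vapor: z₂ = (0.6519, 0.3481).
Drum 2:
Rachford–Rice: g(ψ₂) = Σ zᵢ(Kᵢ−1)/(1+ψ₂(Kᵢ−1)) = 0.
Check two-phase: ΣzᵢKᵢ = 1.222 > 1 and Σzᵢ/Kᵢ = 1.666 > 1, so g(0) = 0.222 > 0 and g(1) = -0.666 < 0.
Binary case is linear: z₁(K₁−1)(1+ψ₂(K₂−1)) + z₂(K₂−1)(1+ψ₂(K₁−1)) = 0
⇒ ψ₂ = [z₁(K₁−1)+z₂(K₂−1)] / [−(K₁−1)(K₂−1)] = 0.2217/0.5329 = 0.416
  A: x = 0.500, y = 0.865
  B: x = 0.500, y = 0.135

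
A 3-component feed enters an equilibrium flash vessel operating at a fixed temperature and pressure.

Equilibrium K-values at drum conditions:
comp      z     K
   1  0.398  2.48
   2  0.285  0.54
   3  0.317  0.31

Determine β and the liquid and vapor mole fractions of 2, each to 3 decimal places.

β = 0.273, x_2 = 0.326, y_2 = 0.176

Let β = V/F and solve Σ zᵢ(Kᵢ−1)/(1+β(Kᵢ−1)) = 0.
Check two-phase: ΣzᵢKᵢ = 1.239 > 1 and Σzᵢ/Kᵢ = 1.711 > 1, so g(0) = 0.239 > 0 and g(1) = -0.711 < 0.
Newton iteration, β⁰ = 0.67:
  β = 0.670: g = -0.3005, g' = -0.868 → β = 0.324
  β = 0.324: g = -0.0374, g' = -0.732 → β = 0.273
Converged at β = 0.273.
Compositions from xᵢ = zᵢ/(1+β(Kᵢ−1)), yᵢ = Kᵢxᵢ:
  1: x = 0.283, y = 0.703
  2: x = 0.326, y = 0.176
  3: x = 0.391, y = 0.121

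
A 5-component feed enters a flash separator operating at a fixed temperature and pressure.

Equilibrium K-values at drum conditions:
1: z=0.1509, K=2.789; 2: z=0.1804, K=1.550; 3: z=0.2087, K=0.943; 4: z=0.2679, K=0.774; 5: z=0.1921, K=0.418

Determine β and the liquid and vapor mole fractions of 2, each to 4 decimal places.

β = 0.4438, x_2 = 0.1450, y_2 = 0.2248

Material balance + equilibrium reduce to Σ zᵢ(Kᵢ−1)/(1+β(Kᵢ−1)) = 0.
g(0) = ΣzᵢKᵢ − 1 = 0.1849 and g(1) = 1 − Σzᵢ/Kᵢ = -0.1975, so a root lies in (0, 1).
Iterate (Newton) starting at β = 0.5:
  β = 0.5000: g = -0.01788, g' = -0.3157 → β = 0.4434
  β = 0.4434: g = 0.00014, g' = -0.3213 → β = 0.4438
Converged at β = 0.4438.
Compositions from xᵢ = zᵢ/(1+β(Kᵢ−1)), yᵢ = Kᵢxᵢ:
  1: x = 0.0841, y = 0.2346
  2: x = 0.1450, y = 0.2248
  3: x = 0.2141, y = 0.2019
  4: x = 0.2978, y = 0.2305
  5: x = 0.2590, y = 0.1083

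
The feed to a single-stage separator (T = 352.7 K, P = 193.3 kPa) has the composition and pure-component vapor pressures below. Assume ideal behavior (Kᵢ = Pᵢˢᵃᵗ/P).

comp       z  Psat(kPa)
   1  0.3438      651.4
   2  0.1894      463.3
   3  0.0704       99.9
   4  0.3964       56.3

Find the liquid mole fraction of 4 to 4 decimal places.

Raoult's law: Kᵢ = Pᵢˢᵃᵗ/P = Pᵢˢᵃᵗ/193.3.
  K_1 = 651.4/193.3 = 3.369891, K_2 = 463.3/193.3 = 2.396793, K_3 = 99.9/193.3 = 0.516813, K_4 = 56.3/193.3 = 0.291257
Material balance + equilibrium reduce to Σ zᵢ(Kᵢ−1)/(1+ψ(Kᵢ−1)) = 0.
Check two-phase: ΣzᵢKᵢ = 1.7644 > 1 and Σzᵢ/Kᵢ = 1.6783 > 1, so g(0) = 0.7644 > 0 and g(1) = -0.6783 < 0.
Newton–Raphson from ψ = 0.45:
  ψ = 0.4500: g = 0.10075, g' = -1.0476 → ψ = 0.5462
  ψ = 0.5462: g = 0.00059, g' = -1.0461 → ψ = 0.5467
Converged at ψ = 0.5467.
Compositions from xᵢ = zᵢ/(1+ψ(Kᵢ−1)), yᵢ = Kᵢxᵢ:
  1: x = 0.1498, y = 0.5047
  2: x = 0.1074, y = 0.2574
  3: x = 0.0957, y = 0.0494
  4: x = 0.6472, y = 0.1885

x_4 = 0.6472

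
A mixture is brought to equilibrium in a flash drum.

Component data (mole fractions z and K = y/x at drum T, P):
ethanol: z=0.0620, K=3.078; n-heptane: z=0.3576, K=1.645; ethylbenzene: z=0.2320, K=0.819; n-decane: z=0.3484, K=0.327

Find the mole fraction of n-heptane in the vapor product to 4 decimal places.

Let β = V/F and solve Σ zᵢ(Kᵢ−1)/(1+β(Kᵢ−1)) = 0.
Feasibility: ΣzᵢKᵢ = 1.0830, Σzᵢ/Kᵢ = 1.5862 — both > 1, two phases present.
Newton iteration, β⁰ = 0.5:
  β = 0.5000: g = -0.16197, g' = -0.5171 → β = 0.1868
  β = 0.1868: g = -0.01298, g' = -0.4720 → β = 0.1593
  β = 0.1593: g = 0.00010, g' = -0.4795 → β = 0.1595
Converged at β = 0.1595.
Compositions from xᵢ = zᵢ/(1+β(Kᵢ−1)), yᵢ = Kᵢxᵢ:
  ethanol: x = 0.0466, y = 0.1433
  n-heptane: x = 0.3242, y = 0.5334
  ethylbenzene: x = 0.2389, y = 0.1957
  n-decane: x = 0.3903, y = 0.1276

y_n-heptane = 0.5334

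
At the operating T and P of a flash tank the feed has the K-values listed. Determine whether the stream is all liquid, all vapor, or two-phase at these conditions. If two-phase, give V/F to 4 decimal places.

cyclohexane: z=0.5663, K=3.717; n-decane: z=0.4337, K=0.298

ΣzᵢKᵢ = 2.2342; Σzᵢ/Kᵢ = 1.6077.
Both exceed 1, so a two-phase solution exists.
Material balance + equilibrium reduce to Σ zᵢ(Kᵢ−1)/(1+ψ(Kᵢ−1)) = 0.
Binary case is linear: z₁(K₁−1)(1+ψ(K₂−1)) + z₂(K₂−1)(1+ψ(K₁−1)) = 0
⇒ ψ = [z₁(K₁−1)+z₂(K₂−1)] / [−(K₁−1)(K₂−1)] = 1.23418/1.90733 = 0.6471

two-phase, V/F = 0.6471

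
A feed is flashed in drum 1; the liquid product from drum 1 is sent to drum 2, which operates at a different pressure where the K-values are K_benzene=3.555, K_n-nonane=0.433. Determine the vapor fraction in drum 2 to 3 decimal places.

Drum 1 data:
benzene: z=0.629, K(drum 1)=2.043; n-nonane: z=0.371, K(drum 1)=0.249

Drum 1:
Let ψ₁ = V/F and solve Σ zᵢ(Kᵢ−1)/(1+ψ₁(Kᵢ−1)) = 0.
g(0) = ΣzᵢKᵢ − 1 = 0.377 and g(1) = 1 − Σzᵢ/Kᵢ = -0.798, so a root lies in (0, 1).
Binary case is linear: z₁(K₁−1)(1+ψ₁(K₂−1)) + z₂(K₂−1)(1+ψ₁(K₁−1)) = 0
⇒ ψ₁ = [z₁(K₁−1)+z₂(K₂−1)] / [−(K₁−1)(K₂−1)] = 0.3774/0.7833 = 0.482
Drum-1 compositions:
  benzene: x = 0.419, y = 0.855
  n-nonane: x = 0.581, y = 0.145
Drum-2 feed = drum-1 liquid: z₂ = (0.4186, 0.5814).
Drum 2:
Material balance + equilibrium reduce to Σ zᵢ(Kᵢ−1)/(1+ψ₂(Kᵢ−1)) = 0.
Check two-phase: ΣzᵢKᵢ = 1.740 > 1 and Σzᵢ/Kᵢ = 1.460 > 1, so g(0) = 0.740 > 0 and g(1) = -0.460 < 0.
Binary case is linear: z₁(K₁−1)(1+ψ₂(K₂−1)) + z₂(K₂−1)(1+ψ₂(K₁−1)) = 0
⇒ ψ₂ = [z₁(K₁−1)+z₂(K₂−1)] / [−(K₁−1)(K₂−1)] = 0.7399/1.4487 = 0.511
  benzene: x = 0.182, y = 0.646
  n-nonane: x = 0.818, y = 0.354

V/F (drum 2) = 0.511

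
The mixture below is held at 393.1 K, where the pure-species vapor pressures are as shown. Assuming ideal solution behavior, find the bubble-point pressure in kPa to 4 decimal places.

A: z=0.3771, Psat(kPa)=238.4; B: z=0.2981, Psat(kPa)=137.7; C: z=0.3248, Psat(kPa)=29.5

At the bubble point ψ → 0, so ΣzᵢKᵢ = 1 with Kᵢ = Pᵢˢᵃᵗ/P ⇒ P = ΣzᵢPᵢˢᵃᵗ.
P = 0.3771·238.4 + 0.2981·137.7 + 0.3248·29.5 = 140.5306 kPa

Pbub = 140.5306 kPa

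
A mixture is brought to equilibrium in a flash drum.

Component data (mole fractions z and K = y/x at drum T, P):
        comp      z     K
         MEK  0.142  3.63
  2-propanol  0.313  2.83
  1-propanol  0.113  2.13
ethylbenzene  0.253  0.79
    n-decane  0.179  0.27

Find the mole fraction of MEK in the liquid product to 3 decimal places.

x_MEK = 0.044

Material balance + equilibrium reduce to Σ zᵢ(Kᵢ−1)/(1+V/F(Kᵢ−1)) = 0.
Check two-phase: ΣzᵢKᵢ = 1.890 > 1 and Σzᵢ/Kᵢ = 1.186 > 1, so g(0) = 0.890 > 0 and g(1) = -0.186 < 0.
Newton iteration, V/F⁰ = 0.5:
  V/F = 0.500: g = 0.2769, g' = -0.779 → V/F = 0.856
  V/F = 0.856: g = -0.0098, g' = -0.983 → V/F = 0.846
Converged at V/F = 0.846.
Compositions from xᵢ = zᵢ/(1+V/F(Kᵢ−1)), yᵢ = Kᵢxᵢ:
  MEK: x = 0.044, y = 0.160
  2-propanol: x = 0.123, y = 0.348
  1-propanol: x = 0.058, y = 0.123
  ethylbenzene: x = 0.308, y = 0.243
  n-decane: x = 0.468, y = 0.126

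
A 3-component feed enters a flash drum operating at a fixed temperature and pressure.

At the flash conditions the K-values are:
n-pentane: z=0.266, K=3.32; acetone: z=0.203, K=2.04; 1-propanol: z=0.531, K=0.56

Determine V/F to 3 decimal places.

Material balance + equilibrium reduce to Σ zᵢ(Kᵢ−1)/(1+V/F(Kᵢ−1)) = 0.
g(0) = ΣzᵢKᵢ − 1 = 0.595 and g(1) = 1 − Σzᵢ/Kᵢ = -0.128, so a root lies in (0, 1).
Iterate (Newton) starting at V/F = 0.61:
  V/F = 0.610: g = 0.0653, g' = -0.520 → V/F = 0.736
  V/F = 0.736: g = 0.0021, g' = -0.491 → V/F = 0.740
Converged at V/F = 0.740.

V/F = 0.740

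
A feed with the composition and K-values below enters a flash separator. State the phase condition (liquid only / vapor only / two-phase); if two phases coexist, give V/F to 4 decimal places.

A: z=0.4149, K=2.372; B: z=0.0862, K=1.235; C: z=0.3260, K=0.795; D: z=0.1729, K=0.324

two-phase, V/F = 0.7153

ΣzᵢKᵢ = 1.4058; Σzᵢ/Kᵢ = 1.1884.
Both exceed 1, so a two-phase solution exists.
Rachford–Rice: g(ψ) = Σ zᵢ(Kᵢ−1)/(1+ψ(Kᵢ−1)) = 0.
Newton iteration, ψ⁰ = 0.5:
  ψ = 0.5000: g = 0.10474, g' = -0.4759 → ψ = 0.7201
  ψ = 0.7201: g = -0.00248, g' = -0.5199 → ψ = 0.7153
Converged at ψ = 0.7153.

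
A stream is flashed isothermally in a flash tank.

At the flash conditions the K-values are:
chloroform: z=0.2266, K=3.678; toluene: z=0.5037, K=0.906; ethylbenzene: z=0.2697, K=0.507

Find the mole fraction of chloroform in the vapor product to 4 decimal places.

y_chloroform = 0.3252

Newton iteration, V/F⁰ = 0.5:
  V/F = 0.5000: g = 0.03330, g' = -0.4174 → V/F = 0.5798
  V/F = 0.5798: g = 0.00147, g' = -0.3829 → V/F = 0.5836
Converged at V/F = 0.5836.
Compositions from xᵢ = zᵢ/(1+V/F(Kᵢ−1)), yᵢ = Kᵢxᵢ:
  chloroform: x = 0.0884, y = 0.3252
  toluene: x = 0.5329, y = 0.4828
  ethylbenzene: x = 0.3786, y = 0.1920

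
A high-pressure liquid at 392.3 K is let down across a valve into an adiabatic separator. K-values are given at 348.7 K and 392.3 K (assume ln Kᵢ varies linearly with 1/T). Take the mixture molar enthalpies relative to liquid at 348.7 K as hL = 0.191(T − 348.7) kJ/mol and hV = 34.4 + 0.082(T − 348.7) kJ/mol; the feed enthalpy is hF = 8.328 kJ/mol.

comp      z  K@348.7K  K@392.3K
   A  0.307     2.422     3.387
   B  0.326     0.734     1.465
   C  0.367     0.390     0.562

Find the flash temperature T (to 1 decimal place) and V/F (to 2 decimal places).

Adiabatic flash: solve Rachford–Rice at each trial T, then check hF = ψ·hV(T) + (1−ψ)·hL(T).
  T = 348.7 K: K = (2.422, 0.734, 0.390), RR gives ψ = 0.189, H_out = 6.486 kJ/mol
  T = 392.3 K: K = (3.387, 1.465, 0.562), RR gives ψ = 1.000, H_out = 37.975 kJ/mol
  T = 370.5 K: K = (2.893, 1.058, 0.473), RR gives ψ = 0.617, H_out = 23.919 kJ/mol
  T = 359.6 K: K = (2.654, 0.886, 0.431), RR gives ψ = 0.393, H_out = 15.125 kJ/mol
  T = 354.1 K: K = (2.536, 0.807, 0.410), RR gives ψ = 0.287, H_out = 10.738 kJ/mol
  T = 351.4 K: K = (2.479, 0.770, 0.400), RR gives ψ = 0.237, H_out = 8.606 kJ/mol
  T = 350.0 K: K = (2.449, 0.751, 0.395), RR gives ψ = 0.212, H_out = 7.506 kJ/mol
Linear interpolation between T = 350.0 (H_out = 7.506) and T = 351.4 (H_out = 8.606) on hF = 8.328 gives T ≈ 351.0 K, at which ψ = 0.23.

T = 351.0 K, V/F = 0.23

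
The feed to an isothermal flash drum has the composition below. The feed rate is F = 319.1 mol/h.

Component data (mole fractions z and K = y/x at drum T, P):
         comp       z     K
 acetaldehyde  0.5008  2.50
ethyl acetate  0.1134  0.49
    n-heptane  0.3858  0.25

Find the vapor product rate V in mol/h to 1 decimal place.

Newton–Raphson from β = 0.5:
  β = 0.5000: g = -0.11133, g' = -0.9766 → β = 0.3860
  β = 0.3860: g = -0.00352, g' = -0.9276 → β = 0.3822
Converged at β = 0.3822.
Then V = β·F = 0.3822·319.1 = 122.0 mol/h and L = F − V = 197.1 mol/h.

V = 122.0 mol/h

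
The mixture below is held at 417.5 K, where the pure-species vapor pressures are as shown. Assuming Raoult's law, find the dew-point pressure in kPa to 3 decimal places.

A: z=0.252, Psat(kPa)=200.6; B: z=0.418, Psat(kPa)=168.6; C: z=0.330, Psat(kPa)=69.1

At the dew point ψ → 1, so Σzᵢ/Kᵢ = 1 with Kᵢ = Pᵢˢᵃᵗ/P ⇒ 1/P = Σzᵢ/Pᵢˢᵃᵗ.
1/P = 0.252/200.6 + 0.418/168.6 + 0.330/69.1 = 0.008511 ⇒ P = 117.493 kPa

Pdew = 117.493 kPa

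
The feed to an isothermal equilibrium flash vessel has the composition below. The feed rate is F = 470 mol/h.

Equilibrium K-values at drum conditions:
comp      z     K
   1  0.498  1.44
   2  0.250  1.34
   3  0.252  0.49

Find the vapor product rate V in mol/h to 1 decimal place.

Material balance + equilibrium reduce to Σ zᵢ(Kᵢ−1)/(1+ψ(Kᵢ−1)) = 0.
g(0) = ΣzᵢKᵢ − 1 = 0.176 and g(1) = 1 − Σzᵢ/Kᵢ = -0.047, so a root lies in (0, 1).
Newton iteration, ψ⁰ = 0.69:
  ψ = 0.690: g = 0.0386, g' = -0.232 → ψ = 0.857
  ψ = 0.857: g = -0.0033, g' = -0.275 → ψ = 0.845
Converged at ψ = 0.845.
Then V = ψ·F = 0.8447·470 = 397.0 mol/h and L = F − V = 73.0 mol/h.

V = 397.0 mol/h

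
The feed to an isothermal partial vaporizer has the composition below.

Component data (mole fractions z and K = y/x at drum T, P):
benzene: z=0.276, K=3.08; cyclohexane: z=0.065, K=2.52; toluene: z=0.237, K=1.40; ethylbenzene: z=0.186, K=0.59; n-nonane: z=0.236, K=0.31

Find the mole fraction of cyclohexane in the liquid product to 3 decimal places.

Material balance + equilibrium reduce to Σ zᵢ(Kᵢ−1)/(1+ψ(Kᵢ−1)) = 0.
Check two-phase: ΣzᵢKᵢ = 1.529 > 1 and Σzᵢ/Kᵢ = 1.361 > 1, so g(0) = 0.529 > 0 and g(1) = -0.361 < 0.
Newton iteration, ψ⁰ = 0.66:
  ψ = 0.660: g = -0.0373, g' = -0.711 → ψ = 0.608
  ψ = 0.608: g = -0.0007, g' = -0.687 → ψ = 0.607
Converged at ψ = 0.607.
Compositions from xᵢ = zᵢ/(1+ψ(Kᵢ−1)), yᵢ = Kᵢxᵢ:
  benzene: x = 0.122, y = 0.376
  cyclohexane: x = 0.034, y = 0.085
  toluene: x = 0.191, y = 0.267
  ethylbenzene: x = 0.248, y = 0.146
  n-nonane: x = 0.406, y = 0.126

x_cyclohexane = 0.034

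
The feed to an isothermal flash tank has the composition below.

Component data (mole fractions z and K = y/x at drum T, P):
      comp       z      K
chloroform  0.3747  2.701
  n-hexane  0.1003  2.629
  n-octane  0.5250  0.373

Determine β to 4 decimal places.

Let β = V/F and solve Σ zᵢ(Kᵢ−1)/(1+β(Kᵢ−1)) = 0.
Check two-phase: ΣzᵢKᵢ = 1.4716 > 1 and Σzᵢ/Kᵢ = 1.5844 > 1, so g(0) = 0.4716 > 0 and g(1) = -0.5844 < 0.
Newton iteration, β⁰ = 0.58:
  β = 0.5800: g = -0.11245, g' = -0.8548 → β = 0.4485
  β = 0.4485: g = -0.00196, g' = -0.8372 → β = 0.4461
Converged at β = 0.4461.

β = 0.4461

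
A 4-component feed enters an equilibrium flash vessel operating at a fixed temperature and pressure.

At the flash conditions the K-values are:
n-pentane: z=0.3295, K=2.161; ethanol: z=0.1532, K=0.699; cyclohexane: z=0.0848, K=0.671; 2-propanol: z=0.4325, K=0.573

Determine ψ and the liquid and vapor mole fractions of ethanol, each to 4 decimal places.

Newton iteration, ψ⁰ = 0.5:
  ψ = 0.5000: g = -0.08044, g' = -0.3377 → ψ = 0.2618
  ψ = 0.2618: g = 0.00488, g' = -0.3885 → ψ = 0.2743
  ψ = 0.2743: g = 0.00003, g' = -0.3842 → ψ = 0.2744
Converged at ψ = 0.2744.
Compositions from xᵢ = zᵢ/(1+ψ(Kᵢ−1)), yᵢ = Kᵢxᵢ:
  n-pentane: x = 0.2499, y = 0.5400
  ethanol: x = 0.1670, y = 0.1167
  cyclohexane: x = 0.0932, y = 0.0625
  2-propanol: x = 0.4899, y = 0.2807

ψ = 0.2744, x_ethanol = 0.1670, y_ethanol = 0.1167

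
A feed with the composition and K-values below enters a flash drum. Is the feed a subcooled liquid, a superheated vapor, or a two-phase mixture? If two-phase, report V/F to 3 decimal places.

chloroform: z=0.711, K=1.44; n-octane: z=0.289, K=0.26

ΣzᵢKᵢ = 1.099; Σzᵢ/Kᵢ = 1.605.
Both exceed 1, so a two-phase solution exists.
Material balance + equilibrium reduce to Σ zᵢ(Kᵢ−1)/(1+ψ(Kᵢ−1)) = 0.
Newton iteration, ψ⁰ = 0.5:
  ψ = 0.500: g = -0.0830, g' = -0.491 → ψ = 0.331
  ψ = 0.331: g = -0.0102, g' = -0.382 → ψ = 0.304
Converged at ψ = 0.304.

two-phase, V/F = 0.304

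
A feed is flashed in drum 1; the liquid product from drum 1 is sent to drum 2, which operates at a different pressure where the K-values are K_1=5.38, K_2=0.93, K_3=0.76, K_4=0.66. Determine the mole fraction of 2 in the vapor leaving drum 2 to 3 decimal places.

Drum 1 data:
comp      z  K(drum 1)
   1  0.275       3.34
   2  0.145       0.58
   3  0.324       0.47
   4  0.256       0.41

y_2 (drum 2) = 0.154

Drum 1:
Newton–Raphson from ψ₁ = 0.49:
  ψ₁ = 0.490: g = -0.2213, g' = -0.710 → ψ₁ = 0.178
  ψ₁ = 0.178: g = 0.0299, g' = -1.002 → ψ₁ = 0.208
  ψ₁ = 0.208: g = 0.0009, g' = -0.943 → ψ₁ = 0.209
Converged at ψ₁ = 0.209.
Drum-1 compositions:
  1: x = 0.185, y = 0.617
  2: x = 0.159, y = 0.092
  3: x = 0.364, y = 0.171
  4: x = 0.292, y = 0.120
Drum-2 feed = drum-1 liquid: z₂ = (0.1847, 0.1590, 0.3644, 0.2920).
Drum 2:
Let ψ₂ = V/F and solve Σ zᵢ(Kᵢ−1)/(1+ψ₂(Kᵢ−1)) = 0.
Check two-phase: ΣzᵢKᵢ = 1.611 > 1 and Σzᵢ/Kᵢ = 1.127 > 1, so g(0) = 0.611 > 0 and g(1) = -0.127 < 0.
Newton–Raphson from ψ₂ = 0.7:
  ψ₂ = 0.700: g = -0.0482, g' = -0.304 → ψ₂ = 0.541
  ψ₂ = 0.541: g = 0.0062, g' = -0.391 → ψ₂ = 0.557
Converged at ψ₂ = 0.557.
  1: x = 0.054, y = 0.289
  2: x = 0.165, y = 0.154
  3: x = 0.421, y = 0.320
  4: x = 0.360, y = 0.238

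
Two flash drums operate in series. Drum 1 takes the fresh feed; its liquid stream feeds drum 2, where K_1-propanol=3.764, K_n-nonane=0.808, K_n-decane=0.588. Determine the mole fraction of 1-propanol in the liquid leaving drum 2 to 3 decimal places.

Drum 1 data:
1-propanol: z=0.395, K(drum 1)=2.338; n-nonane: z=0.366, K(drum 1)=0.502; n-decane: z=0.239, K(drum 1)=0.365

Drum 1:
Material balance + equilibrium reduce to Σ zᵢ(Kᵢ−1)/(1+ψ₁(Kᵢ−1)) = 0.
Feasibility: ΣzᵢKᵢ = 1.194, Σzᵢ/Kᵢ = 1.553 — both > 1, two phases present.
Iterate (Newton) starting at ψ₁ = 0.52:
  ψ₁ = 0.520: g = -0.1609, g' = -0.626 → ψ₁ = 0.263
  ψ₁ = 0.263: g = -0.0010, g' = -0.646 → ψ₁ = 0.261
Converged at ψ₁ = 0.261.
Drum-1 compositions:
  1-propanol: x = 0.293, y = 0.684
  n-nonane: x = 0.421, y = 0.211
  n-decane: x = 0.287, y = 0.105
Drum-2 feed = drum-1 liquid: z₂ = (0.2926, 0.4208, 0.2866).
Drum 2:
Material balance + equilibrium reduce to Σ zᵢ(Kᵢ−1)/(1+ψ₂(Kᵢ−1)) = 0.
g(0) = ΣzᵢKᵢ − 1 = 0.610 and g(1) = 1 − Σzᵢ/Kᵢ = -0.086, so a root lies in (0, 1).
Iterate (Newton) starting at ψ₂ = 0.5:
  ψ₂ = 0.500: g = 0.1015, g' = -0.490 → ψ₂ = 0.707
  ψ₂ = 0.707: g = 0.0137, g' = -0.374 → ψ₂ = 0.744
Converged at ψ₂ = 0.744.
  1-propanol: x = 0.096, y = 0.360
  n-nonane: x = 0.491, y = 0.397
  n-decane: x = 0.413, y = 0.243

x_1-propanol (drum 2) = 0.096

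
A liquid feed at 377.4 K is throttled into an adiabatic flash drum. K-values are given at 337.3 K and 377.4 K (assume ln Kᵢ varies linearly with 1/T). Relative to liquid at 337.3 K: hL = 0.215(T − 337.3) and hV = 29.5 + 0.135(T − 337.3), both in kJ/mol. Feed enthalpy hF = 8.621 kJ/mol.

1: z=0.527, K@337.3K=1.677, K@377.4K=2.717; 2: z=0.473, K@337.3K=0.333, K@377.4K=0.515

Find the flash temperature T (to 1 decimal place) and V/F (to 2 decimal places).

Adiabatic flash: solve Rachford–Rice at each trial T, then check hF = ψ·hV(T) + (1−ψ)·hL(T).
  T = 337.3 K: K = (1.677, 0.333), RR gives ψ = 0.091, H_out = 2.697 kJ/mol
  T = 377.4 K: K = (2.717, 0.515), RR gives ψ = 0.811, H_out = 29.947 kJ/mol
  T = 357.4 K: K = (2.165, 0.419), RR gives ψ = 0.502, H_out = 18.316 kJ/mol
  T = 347.4 K: K = (1.914, 0.375), RR gives ψ = 0.326, H_out = 11.519 kJ/mol
  T = 342.4 K: K = (1.794, 0.354), RR gives ψ = 0.220, H_out = 7.506 kJ/mol
  T = 344.9 K: K = (1.853, 0.365), RR gives ψ = 0.275, H_out = 9.582 kJ/mol
  T = 343.6 K: K = (1.823, 0.359), RR gives ψ = 0.247, H_out = 8.522 kJ/mol
Linear interpolation between T = 343.6 (H_out = 8.522) and T = 344.9 (H_out = 9.582) on hF = 8.621 gives T ≈ 343.7 K, at which ψ = 0.25.

T = 343.7 K, V/F = 0.25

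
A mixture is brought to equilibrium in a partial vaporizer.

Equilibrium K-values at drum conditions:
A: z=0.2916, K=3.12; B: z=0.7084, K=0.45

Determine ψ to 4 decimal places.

Newton–Raphson from ψ = 0.46:
  ψ = 0.4600: g = -0.20860, g' = -0.7199 → ψ = 0.1703
  ψ = 0.1703: g = 0.02437, g' = -0.9684 → ψ = 0.1954
  ψ = 0.1954: g = 0.00057, g' = -0.9242 → ψ = 0.1960
Converged at ψ = 0.1960.

ψ = 0.1960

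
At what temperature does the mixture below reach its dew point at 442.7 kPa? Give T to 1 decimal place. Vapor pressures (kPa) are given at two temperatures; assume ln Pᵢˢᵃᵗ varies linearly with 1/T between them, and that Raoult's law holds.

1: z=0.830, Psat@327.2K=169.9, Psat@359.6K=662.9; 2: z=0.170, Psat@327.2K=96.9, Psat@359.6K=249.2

Dew-point temperature: Σzᵢ·P/Pᵢˢᵃᵗ(T) = 1. Interpolate ln Pᵢˢᵃᵗ = aᵢ + bᵢ/T.
  T = 327.2 K: ΣzᵢP/Pᵢˢᵃᵗ = 2.9394
  T = 359.6 K: ΣzᵢP/Pᵢˢᵃᵗ = 0.8563
  T = 343.4 K: ΣzᵢP/Pᵢˢᵃᵗ = 1.5339
  T = 351.5 K: ΣzᵢP/Pᵢˢᵃᵗ = 1.1372
  T = 355.6 K: ΣzᵢP/Pᵢˢᵃᵗ = 0.9832
  T = 353.6 K: ΣzᵢP/Pᵢˢᵃᵗ = 1.0550
Interpolating between 353.6 K and 355.6 K gives T ≈ 355.1 K.

T = 355.1 K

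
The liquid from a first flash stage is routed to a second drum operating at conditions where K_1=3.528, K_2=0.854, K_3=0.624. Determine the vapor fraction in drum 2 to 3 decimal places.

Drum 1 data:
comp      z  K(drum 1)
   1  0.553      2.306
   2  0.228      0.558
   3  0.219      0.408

V/F (drum 2) = 0.736

Drum 1:
Let ψ₁ = V/F and solve Σ zᵢ(Kᵢ−1)/(1+ψ₁(Kᵢ−1)) = 0.
Check two-phase: ΣzᵢKᵢ = 1.492 > 1 and Σzᵢ/Kᵢ = 1.185 > 1, so g(0) = 0.492 > 0 and g(1) = -0.185 < 0.
Newton–Raphson from ψ₁ = 0.5:
  ψ₁ = 0.500: g = 0.1234, g' = -0.573 → ψ₁ = 0.715
  ψ₁ = 0.715: g = 0.0012, g' = -0.578 → ψ₁ = 0.717
Converged at ψ₁ = 0.717.
Drum-1 compositions:
  1: x = 0.286, y = 0.658
  2: x = 0.334, y = 0.186
  3: x = 0.381, y = 0.155
Drum-2 feed = drum-1 liquid: z₂ = (0.2855, 0.3338, 0.3806).
Drum 2:
Material balance + equilibrium reduce to Σ zᵢ(Kᵢ−1)/(1+ψ₂(Kᵢ−1)) = 0.
Check two-phase: ΣzᵢKᵢ = 1.530 > 1 and Σzᵢ/Kᵢ = 1.082 > 1, so g(0) = 0.530 > 0 and g(1) = -0.082 < 0.
Iterate (Newton) starting at ψ₂ = 0.5:
  ψ₂ = 0.500: g = 0.0900, g' = -0.446 → ψ₂ = 0.702
  ψ₂ = 0.702: g = 0.0115, g' = -0.345 → ψ₂ = 0.735
  ψ₂ = 0.735: g = 0.0002, g' = -0.335 → ψ₂ = 0.736
Converged at ψ₂ = 0.736.
  1: x = 0.100, y = 0.352
  2: x = 0.374, y = 0.319
  3: x = 0.526, y = 0.328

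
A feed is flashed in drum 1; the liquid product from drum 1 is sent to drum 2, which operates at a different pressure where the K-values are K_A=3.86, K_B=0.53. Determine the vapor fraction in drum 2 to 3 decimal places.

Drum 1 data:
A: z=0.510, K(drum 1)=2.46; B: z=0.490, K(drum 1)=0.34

Drum 1:
Let ψ₁ = V/F and solve Σ zᵢ(Kᵢ−1)/(1+ψ₁(Kᵢ−1)) = 0.
Feasibility: ΣzᵢKᵢ = 1.421, Σzᵢ/Kᵢ = 1.648 — both > 1, two phases present.
Binary case is linear: z₁(K₁−1)(1+ψ₁(K₂−1)) + z₂(K₂−1)(1+ψ₁(K₁−1)) = 0
⇒ ψ₁ = [z₁(K₁−1)+z₂(K₂−1)] / [−(K₁−1)(K₂−1)] = 0.4212/0.9636 = 0.437
Drum-1 compositions:
  A: x = 0.311, y = 0.766
  B: x = 0.689, y = 0.234
Drum-2 feed = drum-1 liquid: z₂ = (0.3113, 0.6887).
Drum 2:
Material balance + equilibrium reduce to Σ zᵢ(Kᵢ−1)/(1+ψ₂(Kᵢ−1)) = 0.
Feasibility: ΣzᵢKᵢ = 1.567, Σzᵢ/Kᵢ = 1.380 — both > 1, two phases present.
Newton–Raphson from ψ₂ = 0.58:
  ψ₂ = 0.580: g = -0.1101, g' = -0.648 → ψ₂ = 0.410
  ψ₂ = 0.410: g = 0.0089, g' = -0.773 → ψ₂ = 0.421
  ψ₂ = 0.421: g = 0.0001, g' = -0.760 → ψ₂ = 0.422
Converged at ψ₂ = 0.422.
  A: x = 0.141, y = 0.545
  B: x = 0.859, y = 0.455

V/F (drum 2) = 0.422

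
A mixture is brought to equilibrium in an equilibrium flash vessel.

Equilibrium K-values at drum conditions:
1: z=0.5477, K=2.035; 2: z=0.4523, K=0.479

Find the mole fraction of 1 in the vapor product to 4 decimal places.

y_1 = 0.6814

Let ψ = V/F and solve Σ zᵢ(Kᵢ−1)/(1+ψ(Kᵢ−1)) = 0.
Check two-phase: ΣzᵢKᵢ = 1.3312 > 1 and Σzᵢ/Kᵢ = 1.2134 > 1, so g(0) = 0.3312 > 0 and g(1) = -0.2134 < 0.
Binary case is linear: z₁(K₁−1)(1+ψ(K₂−1)) + z₂(K₂−1)(1+ψ(K₁−1)) = 0
⇒ ψ = [z₁(K₁−1)+z₂(K₂−1)] / [−(K₁−1)(K₂−1)] = 0.33122/0.53924 = 0.6142
Compositions from xᵢ = zᵢ/(1+ψ(Kᵢ−1)), yᵢ = Kᵢxᵢ:
  1: x = 0.3348, y = 0.6814
  2: x = 0.6652, y = 0.3186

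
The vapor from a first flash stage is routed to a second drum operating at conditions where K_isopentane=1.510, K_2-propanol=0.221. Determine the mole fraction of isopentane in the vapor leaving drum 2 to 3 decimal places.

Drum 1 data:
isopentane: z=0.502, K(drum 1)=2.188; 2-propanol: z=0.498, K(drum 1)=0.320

y_isopentane (drum 2) = 0.913

Drum 1:
Iterate (Newton) starting at ψ₁ = 0.5:
  ψ₁ = 0.500: g = -0.1390, g' = -0.807 → ψ₁ = 0.328
  ψ₁ = 0.328: g = -0.0066, g' = -0.748 → ψ₁ = 0.319
Converged at ψ₁ = 0.319.
Drum-1 compositions:
  isopentane: x = 0.364, y = 0.796
  2-propanol: x = 0.636, y = 0.204
Drum-2 feed = drum-1 vapor: z₂ = (0.7965, 0.2035).
Drum 2:
Let ψ₂ = V/F and solve Σ zᵢ(Kᵢ−1)/(1+ψ₂(Kᵢ−1)) = 0.
Check two-phase: ΣzᵢKᵢ = 1.248 > 1 and Σzᵢ/Kᵢ = 1.448 > 1, so g(0) = 0.248 > 0 and g(1) = -0.448 < 0.
Binary case is linear: z₁(K₁−1)(1+ψ₂(K₂−1)) + z₂(K₂−1)(1+ψ₂(K₁−1)) = 0
⇒ ψ₂ = [z₁(K₁−1)+z₂(K₂−1)] / [−(K₁−1)(K₂−1)] = 0.2477/0.3973 = 0.623
  isopentane: x = 0.604, y = 0.913
  2-propanol: x = 0.396, y = 0.087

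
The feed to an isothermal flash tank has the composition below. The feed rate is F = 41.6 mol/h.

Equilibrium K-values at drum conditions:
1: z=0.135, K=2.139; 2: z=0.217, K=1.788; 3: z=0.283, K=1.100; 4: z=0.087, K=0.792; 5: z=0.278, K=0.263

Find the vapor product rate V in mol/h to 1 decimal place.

Iterate (Newton) starting at ψ = 0.5:
  ψ = 0.500: g = -0.0971, g' = -0.526 → ψ = 0.316
  ψ = 0.316: g = -0.0089, g' = -0.445 → ψ = 0.296
Converged at ψ = 0.296.
Then V = ψ·F = 0.2955·41.6 = 12.3 mol/h and L = F − V = 29.3 mol/h.

V = 12.3 mol/h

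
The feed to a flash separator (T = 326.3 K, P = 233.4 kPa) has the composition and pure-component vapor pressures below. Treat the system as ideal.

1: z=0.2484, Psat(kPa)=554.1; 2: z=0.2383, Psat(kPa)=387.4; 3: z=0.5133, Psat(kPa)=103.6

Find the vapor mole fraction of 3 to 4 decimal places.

y_3 = 0.2843

Raoult's law: Kᵢ = Pᵢˢᵃᵗ/P = Pᵢˢᵃᵗ/233.4.
  K_1 = 554.1/233.4 = 2.374036, K_2 = 387.4/233.4 = 1.659811, K_3 = 103.6/233.4 = 0.443873
Iterate (Newton) starting at β = 0.5:
  β = 0.5000: g = -0.07486, g' = -0.5280 → β = 0.3582
  β = 0.3582: g = -0.00057, g' = -0.5260 → β = 0.3571
Converged at β = 0.3571.
Compositions from xᵢ = zᵢ/(1+β(Kᵢ−1)), yᵢ = Kᵢxᵢ:
  1: x = 0.1666, y = 0.3956
  2: x = 0.1929, y = 0.3201
  3: x = 0.6405, y = 0.2843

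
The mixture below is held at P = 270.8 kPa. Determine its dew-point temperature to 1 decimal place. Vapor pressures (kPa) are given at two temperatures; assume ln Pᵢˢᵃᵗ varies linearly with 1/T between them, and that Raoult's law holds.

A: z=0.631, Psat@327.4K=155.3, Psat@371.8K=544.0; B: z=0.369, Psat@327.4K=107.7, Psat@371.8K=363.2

T = 351.4 K

Dew-point temperature: Σzᵢ·P/Pᵢˢᵃᵗ(T) = 1. Interpolate ln Pᵢˢᵃᵗ = aᵢ + bᵢ/T.
  T = 327.4 K: ΣzᵢP/Pᵢˢᵃᵗ = 2.0281
  T = 371.8 K: ΣzᵢP/Pᵢˢᵃᵗ = 0.5892
  T = 349.6 K: ΣzᵢP/Pᵢˢᵃᵗ = 1.0511
  T = 360.7 K: ΣzᵢP/Pᵢˢᵃᵗ = 0.7800
  T = 355.1 K: ΣzᵢP/Pᵢˢᵃᵗ = 0.9045
  T = 352.4 K: ΣzᵢP/Pᵢˢᵃᵗ = 0.9731
Interpolating between 349.6 K and 352.4 K gives T ≈ 351.4 K.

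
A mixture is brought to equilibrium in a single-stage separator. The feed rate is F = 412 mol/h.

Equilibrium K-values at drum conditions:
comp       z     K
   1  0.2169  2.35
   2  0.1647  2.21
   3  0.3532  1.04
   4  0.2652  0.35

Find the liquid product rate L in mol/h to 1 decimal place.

Material balance + equilibrium reduce to Σ zᵢ(Kᵢ−1)/(1+ψ(Kᵢ−1)) = 0.
Check two-phase: ΣzᵢKᵢ = 1.3338 > 1 and Σzᵢ/Kᵢ = 1.2642 > 1, so g(0) = 0.3339 > 0 and g(1) = -0.2642 < 0.
Newton iteration, ψ⁰ = 0.51:
  ψ = 0.5100: g = 0.05264, g' = -0.4821 → ψ = 0.6192
  ψ = 0.6192: g = -0.00128, g' = -0.5104 → ψ = 0.6167
Converged at ψ = 0.6167.
Then V = ψ·F = 0.6167·412 = 254.1 mol/h and L = F − V = 157.9 mol/h.

L = 157.9 mol/h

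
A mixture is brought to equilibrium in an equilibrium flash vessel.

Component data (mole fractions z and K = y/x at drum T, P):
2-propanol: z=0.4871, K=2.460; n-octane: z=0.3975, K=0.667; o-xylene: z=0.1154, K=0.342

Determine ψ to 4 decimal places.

Material balance + equilibrium reduce to Σ zᵢ(Kᵢ−1)/(1+ψ(Kᵢ−1)) = 0.
Feasibility: ΣzᵢKᵢ = 1.5029, Σzᵢ/Kᵢ = 1.1314 — both > 1, two phases present.
Newton iteration, ψ⁰ = 0.5:
  ψ = 0.5000: g = 0.13911, g' = -0.5213 → ψ = 0.7668
  ψ = 0.7668: g = 0.00450, g' = -0.5142 → ψ = 0.7756
Converged at ψ = 0.7756.

ψ = 0.7756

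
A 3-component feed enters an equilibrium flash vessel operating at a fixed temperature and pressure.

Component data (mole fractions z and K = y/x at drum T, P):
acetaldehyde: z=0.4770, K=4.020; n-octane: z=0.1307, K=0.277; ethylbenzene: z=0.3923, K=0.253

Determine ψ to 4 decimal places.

ψ = 0.4705

Material balance + equilibrium reduce to Σ zᵢ(Kᵢ−1)/(1+ψ(Kᵢ−1)) = 0.
Check two-phase: ΣzᵢKᵢ = 2.0530 > 1 and Σzᵢ/Kᵢ = 2.1411 > 1, so g(0) = 1.0530 > 0 and g(1) = -1.1411 < 0.
Newton iteration, ψ⁰ = 0.5:
  ψ = 0.5000: g = -0.04183, g' = -1.4158 → ψ = 0.4705
Converged at ψ = 0.4705.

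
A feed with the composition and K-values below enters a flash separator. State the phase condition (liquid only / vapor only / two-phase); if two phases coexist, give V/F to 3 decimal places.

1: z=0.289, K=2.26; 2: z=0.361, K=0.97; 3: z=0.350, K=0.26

two-phase, V/F = 0.157

ΣzᵢKᵢ = 1.094; Σzᵢ/Kᵢ = 1.846.
Both exceed 1, so a two-phase solution exists.
Let ψ = V/F and solve Σ zᵢ(Kᵢ−1)/(1+ψ(Kᵢ−1)) = 0.
Iterate (Newton) starting at ψ = 0.5:
  ψ = 0.500: g = -0.1987, g' = -0.656 → ψ = 0.197
  ψ = 0.197: g = -0.0224, g' = -0.557 → ψ = 0.157
Converged at ψ = 0.157.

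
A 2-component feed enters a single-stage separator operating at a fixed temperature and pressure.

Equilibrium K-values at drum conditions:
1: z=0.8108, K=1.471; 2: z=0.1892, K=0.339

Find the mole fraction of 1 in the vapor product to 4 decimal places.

Material balance + equilibrium reduce to Σ zᵢ(Kᵢ−1)/(1+ψ(Kᵢ−1)) = 0.
g(0) = ΣzᵢKᵢ − 1 = 0.2568 and g(1) = 1 − Σzᵢ/Kᵢ = -0.1093, so a root lies in (0, 1).
Iterate (Newton) starting at ψ = 0.5:
  ψ = 0.5000: g = 0.12230, g' = -0.3023 → ψ = 0.9046
  ψ = 0.9046: g = -0.04327, g' = -0.5998 → ψ = 0.8325
  ψ = 0.8325: g = -0.00375, g' = -0.5015 → ψ = 0.8250
  ψ = 0.8250: g = -0.00003, g' = -0.4931 → ψ = 0.8249
Converged at ψ = 0.8249.
Compositions from xᵢ = zᵢ/(1+ψ(Kᵢ−1)), yᵢ = Kᵢxᵢ:
  1: x = 0.5839, y = 0.8589
  2: x = 0.4161, y = 0.1411

y_1 = 0.8589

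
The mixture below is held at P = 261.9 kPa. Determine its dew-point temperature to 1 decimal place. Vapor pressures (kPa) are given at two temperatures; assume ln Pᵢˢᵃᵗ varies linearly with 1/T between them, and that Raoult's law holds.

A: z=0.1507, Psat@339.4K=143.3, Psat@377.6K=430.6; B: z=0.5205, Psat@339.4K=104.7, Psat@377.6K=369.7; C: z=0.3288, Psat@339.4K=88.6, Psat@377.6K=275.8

Dew-point temperature: Σzᵢ·P/Pᵢˢᵃᵗ(T) = 1. Interpolate ln Pᵢˢᵃᵗ = aᵢ + bᵢ/T.
  T = 339.4 K: ΣzᵢP/Pᵢˢᵃᵗ = 2.5493
  T = 377.6 K: ΣzᵢP/Pᵢˢᵃᵗ = 0.7726
  T = 358.5 K: ΣzᵢP/Pᵢˢᵃᵗ = 1.3587
  T = 368.1 K: ΣzᵢP/Pᵢˢᵃᵗ = 1.0155
  T = 372.9 K: ΣzᵢP/Pᵢˢᵃᵗ = 0.8829
  T = 370.5 K: ΣzᵢP/Pᵢˢᵃᵗ = 0.9465
Interpolating between 368.1 K and 370.5 K gives T ≈ 368.6 K.

T = 368.6 K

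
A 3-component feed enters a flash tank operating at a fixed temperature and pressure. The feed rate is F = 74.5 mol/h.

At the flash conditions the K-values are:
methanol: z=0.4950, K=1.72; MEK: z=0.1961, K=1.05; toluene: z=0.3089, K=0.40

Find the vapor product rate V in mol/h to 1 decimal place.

V = 38.6 mol/h

Rachford–Rice: g(ψ) = Σ zᵢ(Kᵢ−1)/(1+ψ(Kᵢ−1)) = 0.
Check two-phase: ΣzᵢKᵢ = 1.1809 > 1 and Σzᵢ/Kᵢ = 1.2468 > 1, so g(0) = 0.1809 > 0 and g(1) = -0.2468 < 0.
Newton iteration, ψ⁰ = 0.5:
  ψ = 0.5000: g = 0.00685, g' = -0.3662 → ψ = 0.5187
  ψ = 0.5187: g = -0.00004, g' = -0.3709 → ψ = 0.5186
Converged at ψ = 0.5186.
Then V = ψ·F = 0.5186·74.5 = 38.6 mol/h and L = F − V = 35.9 mol/h.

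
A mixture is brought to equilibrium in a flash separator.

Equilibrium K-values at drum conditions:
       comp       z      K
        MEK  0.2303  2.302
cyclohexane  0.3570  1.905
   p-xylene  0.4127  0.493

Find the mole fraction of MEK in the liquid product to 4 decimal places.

x_MEK = 0.1155

Let ψ = V/F and solve Σ zᵢ(Kᵢ−1)/(1+ψ(Kᵢ−1)) = 0.
Feasibility: ΣzᵢKᵢ = 1.4137, Σzᵢ/Kᵢ = 1.1246 — both > 1, two phases present.
Iterate (Newton) starting at ψ = 0.5:
  ψ = 0.5000: g = 0.12376, g' = -0.4722 → ψ = 0.7621
  ψ = 0.7621: g = 0.00072, g' = -0.4825 → ψ = 0.7636
Converged at ψ = 0.7636.
Compositions from xᵢ = zᵢ/(1+ψ(Kᵢ−1)), yᵢ = Kᵢxᵢ:
  MEK: x = 0.1155, y = 0.2658
  cyclohexane: x = 0.2111, y = 0.4022
  p-xylene: x = 0.6734, y = 0.3320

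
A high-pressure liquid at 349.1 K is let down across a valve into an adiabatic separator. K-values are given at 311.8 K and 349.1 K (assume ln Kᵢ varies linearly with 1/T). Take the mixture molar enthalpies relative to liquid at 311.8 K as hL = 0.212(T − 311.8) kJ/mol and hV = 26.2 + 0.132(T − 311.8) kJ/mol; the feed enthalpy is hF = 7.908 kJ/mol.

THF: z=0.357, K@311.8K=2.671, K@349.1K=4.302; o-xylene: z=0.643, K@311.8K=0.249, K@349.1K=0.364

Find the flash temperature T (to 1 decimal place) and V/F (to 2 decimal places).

T = 324.6 K, V/F = 0.21

Adiabatic flash: solve Rachford–Rice at each trial T, then check hF = ψ·hV(T) + (1−ψ)·hL(T).
  T = 311.8 K: K = (2.671, 0.249), RR gives ψ = 0.091, H_out = 2.373 kJ/mol
  T = 349.1 K: K = (4.302, 0.364), RR gives ψ = 0.367, H_out = 16.418 kJ/mol
  T = 330.5 K: K = (3.438, 0.304), RR gives ψ = 0.250, H_out = 10.128 kJ/mol
  T = 321.1 K: K = (3.039, 0.276), RR gives ψ = 0.178, H_out = 6.498 kJ/mol
  T = 325.8 K: K = (3.235, 0.290), RR gives ψ = 0.215, H_out = 8.366 kJ/mol
  T = 323.5 K: K = (3.139, 0.283), RR gives ψ = 0.197, H_out = 7.466 kJ/mol
Linear interpolation between T = 323.5 (H_out = 7.466) and T = 325.8 (H_out = 8.366) on hF = 7.908 gives T ≈ 324.6 K, at which ψ = 0.21.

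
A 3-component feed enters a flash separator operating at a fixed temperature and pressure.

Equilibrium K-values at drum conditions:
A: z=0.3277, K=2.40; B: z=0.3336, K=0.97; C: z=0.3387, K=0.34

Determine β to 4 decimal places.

Material balance + equilibrium reduce to Σ zᵢ(Kᵢ−1)/(1+β(Kᵢ−1)) = 0.
Feasibility: ΣzᵢKᵢ = 1.2252, Σzᵢ/Kᵢ = 1.4766 — both > 1, two phases present.
Newton iteration, β⁰ = 0.61:
  β = 0.6100: g = -0.13693, g' = -0.6006 → β = 0.3820
  β = 0.3820: g = -0.01011, g' = -0.5368 → β = 0.3632
Converged at β = 0.3632.

β = 0.3632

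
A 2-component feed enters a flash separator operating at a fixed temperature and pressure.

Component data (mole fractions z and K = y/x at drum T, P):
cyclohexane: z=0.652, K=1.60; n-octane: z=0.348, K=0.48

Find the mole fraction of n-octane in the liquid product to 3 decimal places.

x_n-octane = 0.536

Let β = V/F and solve Σ zᵢ(Kᵢ−1)/(1+β(Kᵢ−1)) = 0.
Feasibility: ΣzᵢKᵢ = 1.210, Σzᵢ/Kᵢ = 1.132 — both > 1, two phases present.
Binary case is linear: z₁(K₁−1)(1+β(K₂−1)) + z₂(K₂−1)(1+β(K₁−1)) = 0
⇒ β = [z₁(K₁−1)+z₂(K₂−1)] / [−(K₁−1)(K₂−1)] = 0.2102/0.3120 = 0.674
Compositions from xᵢ = zᵢ/(1+β(Kᵢ−1)), yᵢ = Kᵢxᵢ:
  cyclohexane: x = 0.464, y = 0.743
  n-octane: x = 0.536, y = 0.257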